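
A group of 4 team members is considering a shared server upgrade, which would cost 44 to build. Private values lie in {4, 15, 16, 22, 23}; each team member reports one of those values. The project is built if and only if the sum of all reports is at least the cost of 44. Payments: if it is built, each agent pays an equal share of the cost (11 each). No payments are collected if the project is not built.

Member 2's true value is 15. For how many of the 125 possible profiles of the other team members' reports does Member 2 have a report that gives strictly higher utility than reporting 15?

Others report (4, 4, 15): truth gives 0; report 22 gives 4 > 0. Violating.
Others report (4, 4, 16): truth gives 0; report 22 gives 4 > 0. Violating.
Others report (4, 15, 4): truth gives 0; report 22 gives 4 > 0. Violating.
Others report (4, 16, 4): truth gives 0; report 22 gives 4 > 0. Violating.
Others report (4, 4, 4): truth gives 0; no alternative beats it.
Others report (4, 4, 22): truth gives 4; no alternative beats it.
(Checking all 125 profiles: 6 have a profitable deviation, 119 do not.)

6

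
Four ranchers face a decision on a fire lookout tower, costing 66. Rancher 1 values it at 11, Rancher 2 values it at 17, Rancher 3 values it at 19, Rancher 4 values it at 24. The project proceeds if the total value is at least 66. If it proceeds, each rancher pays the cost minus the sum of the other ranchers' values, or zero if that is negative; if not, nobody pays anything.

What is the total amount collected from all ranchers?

51

Total value 71 ≥ cost 66, so it is built.
Rancher 1: others sum to 60; max(0, 66 - 60) = 6.
Rancher 2: others sum to 54; max(0, 66 - 54) = 12.
Rancher 3: others sum to 52; max(0, 66 - 52) = 14.
Rancher 4: others sum to 47; max(0, 66 - 47) = 19.
Total collected = 6 + 12 + 14 + 19 = 51.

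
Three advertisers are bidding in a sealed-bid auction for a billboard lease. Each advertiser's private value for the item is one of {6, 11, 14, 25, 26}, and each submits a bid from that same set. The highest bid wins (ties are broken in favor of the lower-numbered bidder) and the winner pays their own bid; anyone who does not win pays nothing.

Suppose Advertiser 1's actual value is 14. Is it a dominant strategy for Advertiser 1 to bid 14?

Consider the case where Advertiser 2 bids 6 and Advertiser 3 bids 6.
Truthful bid 14: wins, pays 14, utility 14 - 14 = 0.
Bid 6 instead: wins, pays 6, utility 14 - 6 = 8.
Since 8 > 0, bidding 6 is strictly better here, so truthful bidding is not dominant.

No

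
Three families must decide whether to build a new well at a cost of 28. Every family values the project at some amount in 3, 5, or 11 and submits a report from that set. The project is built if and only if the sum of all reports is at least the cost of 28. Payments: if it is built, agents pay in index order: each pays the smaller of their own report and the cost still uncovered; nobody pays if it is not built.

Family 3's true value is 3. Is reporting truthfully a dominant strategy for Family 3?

Yes

Check each profile of the others' reports and compare truth against every alternative report.
Others report (3, 3): truth gives 0, best alternative gives 0.
Others report (3, 5): truth gives 0, best alternative gives 0.
Others report (3, 11): truth gives 0, best alternative gives 0.
Others report (5, 3): truth gives 0, best alternative gives 0.
Others report (5, 5): truth gives 0, best alternative gives 0.
Others report (5, 11): truth gives 0, best alternative gives 0.
(Remaining 3 profiles checked similarly; truth is weakly best in each.)
In every case the truthful report is at least as good as any alternative, so it is a dominant strategy.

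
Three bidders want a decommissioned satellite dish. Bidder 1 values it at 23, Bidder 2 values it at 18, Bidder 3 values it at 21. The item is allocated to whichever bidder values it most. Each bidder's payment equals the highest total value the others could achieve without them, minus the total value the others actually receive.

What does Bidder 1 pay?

Bidder 1 has the highest value and receives the item.
Without Bidder 1, the item would go to the next-highest value, 21, so the others could achieve 21.
With Bidder 1 present and winning, the others receive nothing, so their total is 0.
Payment = 21 - 0 = 21.

21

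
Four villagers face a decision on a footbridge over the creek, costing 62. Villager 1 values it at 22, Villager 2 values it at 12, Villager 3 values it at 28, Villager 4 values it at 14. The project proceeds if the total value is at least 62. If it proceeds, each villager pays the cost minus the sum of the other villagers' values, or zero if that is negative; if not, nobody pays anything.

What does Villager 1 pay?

8

Total value 76 ≥ cost 62, so the project is built.
The other villagers' values sum to 54.
Cost minus that sum is 62 - 54 = 8.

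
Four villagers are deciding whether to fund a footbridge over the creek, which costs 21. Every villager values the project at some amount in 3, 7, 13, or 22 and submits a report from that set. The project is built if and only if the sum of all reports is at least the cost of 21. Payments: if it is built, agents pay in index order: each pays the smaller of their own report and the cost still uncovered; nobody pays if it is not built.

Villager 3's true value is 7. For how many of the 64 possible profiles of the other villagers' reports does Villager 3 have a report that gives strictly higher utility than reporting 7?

17

Others report (3, 3, 13): truth gives 0; report 3 gives 4 > 0. Violating.
Others report (3, 3, 22): truth gives 0; report 3 gives 4 > 0. Violating.
Others report (3, 7, 13): truth gives 0; report 3 gives 4 > 0. Violating.
Others report (3, 7, 22): truth gives 0; report 3 gives 4 > 0. Violating.
Others report (3, 3, 3): truth gives 0; no alternative beats it.
Others report (3, 3, 7): truth gives 0; no alternative beats it.
(Checking all 64 profiles: 17 have a profitable deviation, 47 do not.)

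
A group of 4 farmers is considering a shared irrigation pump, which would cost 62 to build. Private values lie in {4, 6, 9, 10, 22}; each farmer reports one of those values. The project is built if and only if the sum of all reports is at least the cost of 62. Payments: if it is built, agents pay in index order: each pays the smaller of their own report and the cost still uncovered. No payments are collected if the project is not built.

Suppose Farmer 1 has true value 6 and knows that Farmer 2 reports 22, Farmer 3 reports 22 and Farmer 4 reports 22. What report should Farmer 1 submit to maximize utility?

Report 4: project built, pays 4, utility 6 - 4 = 2.
Report 6: project built, pays 6, utility 6 - 6 = 0.
Report 9: project built, pays 9, utility 6 - 9 = -3.
Report 10: project built, pays 10, utility 6 - 10 = -4.
Report 22: project built, pays 22, utility 6 - 22 = -16.
The best choice is 4 with utility 2.

4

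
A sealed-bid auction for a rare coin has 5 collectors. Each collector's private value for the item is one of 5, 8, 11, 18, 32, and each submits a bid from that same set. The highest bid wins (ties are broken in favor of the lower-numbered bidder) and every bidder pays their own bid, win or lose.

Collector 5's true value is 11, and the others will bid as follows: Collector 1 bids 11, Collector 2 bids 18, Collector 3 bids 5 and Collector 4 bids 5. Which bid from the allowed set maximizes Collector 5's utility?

5

Bid 5: loses but pays 5, utility -5.
Bid 8: loses but pays 8, utility -8.
Bid 11: loses but pays 11, utility -11.
Bid 18: loses but pays 18, utility -18.
Bid 32: wins, pays 32, utility 11 - 32 = -21.
The best choice is 5 with utility -5.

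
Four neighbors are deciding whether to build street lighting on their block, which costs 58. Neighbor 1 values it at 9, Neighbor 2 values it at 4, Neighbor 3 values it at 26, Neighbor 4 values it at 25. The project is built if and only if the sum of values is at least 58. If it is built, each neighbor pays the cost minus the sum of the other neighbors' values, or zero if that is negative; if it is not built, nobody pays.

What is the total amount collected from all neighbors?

Total value 64 ≥ cost 58, so it is built.
Neighbor 1: others sum to 55; max(0, 58 - 55) = 3.
Neighbor 2: others sum to 60; max(0, 58 - 60) = 0.
Neighbor 3: others sum to 38; max(0, 58 - 38) = 20.
Neighbor 4: others sum to 39; max(0, 58 - 39) = 19.
Total collected = 3 + 0 + 20 + 19 = 42.

42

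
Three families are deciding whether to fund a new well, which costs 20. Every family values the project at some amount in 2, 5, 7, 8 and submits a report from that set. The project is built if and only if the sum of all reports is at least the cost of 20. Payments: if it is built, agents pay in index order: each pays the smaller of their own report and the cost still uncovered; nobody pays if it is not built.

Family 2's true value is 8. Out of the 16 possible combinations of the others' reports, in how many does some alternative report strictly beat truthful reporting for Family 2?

6

Others report (5, 8): truth gives 0; report 7 gives 1 > 0. Violating.
Others report (7, 7): truth gives 0; report 7 gives 1 > 0. Violating.
Others report (7, 8): truth gives 0; report 5 gives 3 > 0. Violating.
Others report (8, 5): truth gives 0; report 7 gives 1 > 0. Violating.
Others report (2, 2): truth gives 0; no alternative beats it.
Others report (2, 5): truth gives 0; no alternative beats it.
(Checking all 16 profiles: 6 have a profitable deviation, 10 do not.)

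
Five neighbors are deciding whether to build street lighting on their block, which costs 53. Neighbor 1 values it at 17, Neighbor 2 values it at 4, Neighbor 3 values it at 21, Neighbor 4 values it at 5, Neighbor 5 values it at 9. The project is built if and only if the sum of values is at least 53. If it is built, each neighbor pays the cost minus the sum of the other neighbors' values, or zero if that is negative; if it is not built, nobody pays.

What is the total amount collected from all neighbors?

41

Total value 56 ≥ cost 53, so it is built.
Neighbor 1: others sum to 39; max(0, 53 - 39) = 14.
Neighbor 2: others sum to 52; max(0, 53 - 52) = 1.
Neighbor 3: others sum to 35; max(0, 53 - 35) = 18.
Neighbor 4: others sum to 51; max(0, 53 - 51) = 2.
Neighbor 5: others sum to 47; max(0, 53 - 47) = 6.
Total collected = 14 + 1 + 18 + 2 + 6 = 41.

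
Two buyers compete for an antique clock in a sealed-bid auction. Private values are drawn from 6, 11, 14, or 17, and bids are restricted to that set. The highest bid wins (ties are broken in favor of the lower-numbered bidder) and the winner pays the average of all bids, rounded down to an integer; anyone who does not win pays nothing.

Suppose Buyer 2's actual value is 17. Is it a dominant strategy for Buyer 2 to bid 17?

No

Consider the case where Buyer 1 bids 6.
Truthful bid 17: wins, pays 11, utility 17 - 11 = 6.
Bid 11 instead: wins, pays 8, utility 17 - 8 = 9.
Since 9 > 6, bidding 11 is strictly better here, so truthful bidding is not dominant.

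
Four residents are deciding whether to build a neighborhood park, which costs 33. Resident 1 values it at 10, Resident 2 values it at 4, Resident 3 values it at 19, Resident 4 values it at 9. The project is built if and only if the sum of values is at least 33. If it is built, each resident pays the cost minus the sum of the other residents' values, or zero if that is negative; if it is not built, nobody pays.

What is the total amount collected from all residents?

Total value 42 ≥ cost 33, so it is built.
Resident 1: others sum to 32; max(0, 33 - 32) = 1.
Resident 2: others sum to 38; max(0, 33 - 38) = 0.
Resident 3: others sum to 23; max(0, 33 - 23) = 10.
Resident 4: others sum to 33; max(0, 33 - 33) = 0.
Total collected = 1 + 0 + 10 + 0 = 11.

11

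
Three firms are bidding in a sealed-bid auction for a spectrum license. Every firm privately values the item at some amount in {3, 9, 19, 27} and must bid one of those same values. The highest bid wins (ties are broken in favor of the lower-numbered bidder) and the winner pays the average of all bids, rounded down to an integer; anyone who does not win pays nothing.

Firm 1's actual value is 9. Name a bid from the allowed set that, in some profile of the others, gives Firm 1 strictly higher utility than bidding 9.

Suppose Firm 2 bids 3 and Firm 3 bids 3.
Bid 9: wins, pays 5, utility 9 - 5 = 4.
Bid 3: wins, pays 3, utility 9 - 3 = 6.
So bidding 3 beats truth here (6 > 4).

3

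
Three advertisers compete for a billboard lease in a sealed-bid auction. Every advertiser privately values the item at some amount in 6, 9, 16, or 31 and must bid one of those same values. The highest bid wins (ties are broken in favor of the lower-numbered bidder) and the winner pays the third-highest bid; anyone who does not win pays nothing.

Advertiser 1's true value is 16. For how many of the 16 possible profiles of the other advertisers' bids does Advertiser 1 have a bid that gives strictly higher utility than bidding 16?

4

Others bid (6, 31): truth gives 0; bid 31 gives 10 > 0. Violating.
Others bid (9, 31): truth gives 0; bid 31 gives 7 > 0. Violating.
Others bid (31, 6): truth gives 0; bid 31 gives 10 > 0. Violating.
Others bid (31, 9): truth gives 0; bid 31 gives 7 > 0. Violating.
Others bid (6, 6): truth gives 10; no alternative beats it.
Others bid (6, 9): truth gives 10; no alternative beats it.
(Checking all 16 profiles: 4 have a profitable deviation, 12 do not.)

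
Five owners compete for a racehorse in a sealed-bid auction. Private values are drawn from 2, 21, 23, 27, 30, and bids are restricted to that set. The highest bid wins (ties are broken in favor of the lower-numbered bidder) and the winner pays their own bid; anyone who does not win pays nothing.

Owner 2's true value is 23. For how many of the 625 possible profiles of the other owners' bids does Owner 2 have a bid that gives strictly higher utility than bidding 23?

Others bid (2, 2, 2, 2): truth gives 0; bid 21 gives 2 > 0. Violating.
Others bid (2, 2, 2, 21): truth gives 0; bid 21 gives 2 > 0. Violating.
Others bid (2, 2, 21, 2): truth gives 0; bid 21 gives 2 > 0. Violating.
Others bid (2, 2, 21, 21): truth gives 0; bid 21 gives 2 > 0. Violating.
Others bid (2, 2, 2, 23): truth gives 0; no alternative beats it.
Others bid (2, 2, 2, 27): truth gives 0; no alternative beats it.
(Checking all 625 profiles: 8 have a profitable deviation, 617 do not.)

8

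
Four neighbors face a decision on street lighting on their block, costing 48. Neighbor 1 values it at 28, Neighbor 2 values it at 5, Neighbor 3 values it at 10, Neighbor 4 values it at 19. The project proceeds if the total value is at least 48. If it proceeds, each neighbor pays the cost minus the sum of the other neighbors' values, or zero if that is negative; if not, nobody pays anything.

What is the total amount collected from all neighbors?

19

Total value 62 ≥ cost 48, so it is built.
Neighbor 1: others sum to 34; max(0, 48 - 34) = 14.
Neighbor 2: others sum to 57; max(0, 48 - 57) = 0.
Neighbor 3: others sum to 52; max(0, 48 - 52) = 0.
Neighbor 4: others sum to 43; max(0, 48 - 43) = 5.
Total collected = 14 + 0 + 0 + 5 = 19.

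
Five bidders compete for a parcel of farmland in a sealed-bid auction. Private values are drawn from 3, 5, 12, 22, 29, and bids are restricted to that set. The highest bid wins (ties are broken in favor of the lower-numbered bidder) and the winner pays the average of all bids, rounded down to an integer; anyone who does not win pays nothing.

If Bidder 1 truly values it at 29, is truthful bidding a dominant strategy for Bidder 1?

Consider the case where Bidder 2 bids 3, Bidder 3 bids 3, Bidder 4 bids 3 and Bidder 5 bids 3.
Truthful bid 29: wins, pays 8, utility 29 - 8 = 21.
Bid 3 instead: wins, pays 3, utility 29 - 3 = 26.
Since 26 > 21, bidding 3 is strictly better here, so truthful bidding is not dominant.

No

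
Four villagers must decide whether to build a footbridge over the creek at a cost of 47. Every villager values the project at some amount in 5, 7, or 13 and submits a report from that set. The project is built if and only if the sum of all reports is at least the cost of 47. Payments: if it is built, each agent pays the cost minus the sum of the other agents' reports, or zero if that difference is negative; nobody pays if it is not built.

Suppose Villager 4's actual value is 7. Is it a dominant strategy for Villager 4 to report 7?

Yes

Check each profile of the others' reports and compare truth against every alternative report.
Others report (5, 5, 5): truth gives 0, best alternative gives 0.
Others report (5, 5, 7): truth gives 0, best alternative gives 0.
Others report (5, 5, 13): truth gives 0, best alternative gives 0.
Others report (5, 7, 5): truth gives 0, best alternative gives 0.
Others report (5, 7, 7): truth gives 0, best alternative gives 0.
Others report (5, 7, 13): truth gives 0, best alternative gives 0.
(Remaining 21 profiles checked similarly; truth is weakly best in each.)
In every case the truthful report is at least as good as any alternative, so it is a dominant strategy.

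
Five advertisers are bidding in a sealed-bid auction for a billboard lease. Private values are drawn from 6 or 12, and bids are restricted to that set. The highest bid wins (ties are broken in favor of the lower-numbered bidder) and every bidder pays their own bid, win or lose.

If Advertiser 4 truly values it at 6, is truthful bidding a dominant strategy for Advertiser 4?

Check each profile of the others' bids and compare truth against every alternative bid.
Others bid (6, 6, 12, 6): truth gives -6, best alternative gives -12.
Others bid (6, 6, 12, 12): truth gives -6, best alternative gives -12.
Others bid (6, 12, 6, 6): truth gives -6, best alternative gives -12.
Others bid (6, 12, 6, 12): truth gives -6, best alternative gives -12.
Others bid (6, 12, 12, 6): truth gives -6, best alternative gives -12.
Others bid (6, 12, 12, 12): truth gives -6, best alternative gives -12.
(Remaining 10 profiles checked similarly; truth is weakly best in each.)
In every case the truthful bid is at least as good as any alternative, so it is a dominant strategy.

Yes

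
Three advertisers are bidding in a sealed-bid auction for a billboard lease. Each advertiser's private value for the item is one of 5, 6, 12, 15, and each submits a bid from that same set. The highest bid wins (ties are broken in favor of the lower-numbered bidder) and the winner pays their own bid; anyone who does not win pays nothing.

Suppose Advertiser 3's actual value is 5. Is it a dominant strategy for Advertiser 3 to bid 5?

Check each profile of the others' bids and compare truth against every alternative bid.
Others bid (5, 5): truth gives 0, best alternative gives -1.
Others bid (5, 6): truth gives 0, best alternative gives 0.
Others bid (5, 12): truth gives 0, best alternative gives 0.
Others bid (5, 15): truth gives 0, best alternative gives 0.
Others bid (6, 5): truth gives 0, best alternative gives 0.
Others bid (6, 6): truth gives 0, best alternative gives 0.
(Remaining 10 profiles checked similarly; truth is weakly best in each.)
In every case the truthful bid is at least as good as any alternative, so it is a dominant strategy.

Yes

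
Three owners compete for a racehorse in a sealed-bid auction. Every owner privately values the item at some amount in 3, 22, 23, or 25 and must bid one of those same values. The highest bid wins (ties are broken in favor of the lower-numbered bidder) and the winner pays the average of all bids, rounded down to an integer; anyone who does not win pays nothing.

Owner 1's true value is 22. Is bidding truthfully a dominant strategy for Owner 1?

No

Consider the case where Owner 2 bids 3 and Owner 3 bids 3.
Truthful bid 22: wins, pays 9, utility 22 - 9 = 13.
Bid 3 instead: wins, pays 3, utility 22 - 3 = 19.
Since 19 > 13, bidding 3 is strictly better here, so truthful bidding is not dominant.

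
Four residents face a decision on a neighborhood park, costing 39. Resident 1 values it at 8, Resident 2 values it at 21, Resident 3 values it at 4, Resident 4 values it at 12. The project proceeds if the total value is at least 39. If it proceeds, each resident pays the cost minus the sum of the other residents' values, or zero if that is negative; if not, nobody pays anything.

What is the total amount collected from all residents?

Total value 45 ≥ cost 39, so it is built.
Resident 1: others sum to 37; max(0, 39 - 37) = 2.
Resident 2: others sum to 24; max(0, 39 - 24) = 15.
Resident 3: others sum to 41; max(0, 39 - 41) = 0.
Resident 4: others sum to 33; max(0, 39 - 33) = 6.
Total collected = 2 + 15 + 0 + 6 = 23.

23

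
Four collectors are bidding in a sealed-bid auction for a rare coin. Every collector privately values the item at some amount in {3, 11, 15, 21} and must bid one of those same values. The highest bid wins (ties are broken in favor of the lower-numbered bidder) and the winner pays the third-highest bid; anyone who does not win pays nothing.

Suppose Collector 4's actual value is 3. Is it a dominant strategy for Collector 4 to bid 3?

Check each profile of the others' bids and compare truth against every alternative bid.
Others bid (3, 3, 3): truth gives 0, best alternative gives 0.
Others bid (3, 3, 11): truth gives 0, best alternative gives 0.
Others bid (3, 3, 15): truth gives 0, best alternative gives 0.
Others bid (3, 3, 21): truth gives 0, best alternative gives 0.
Others bid (3, 11, 3): truth gives 0, best alternative gives 0.
Others bid (3, 11, 11): truth gives 0, best alternative gives 0.
(Remaining 58 profiles checked similarly; truth is weakly best in each.)
In every case the truthful bid is at least as good as any alternative, so it is a dominant strategy.

Yes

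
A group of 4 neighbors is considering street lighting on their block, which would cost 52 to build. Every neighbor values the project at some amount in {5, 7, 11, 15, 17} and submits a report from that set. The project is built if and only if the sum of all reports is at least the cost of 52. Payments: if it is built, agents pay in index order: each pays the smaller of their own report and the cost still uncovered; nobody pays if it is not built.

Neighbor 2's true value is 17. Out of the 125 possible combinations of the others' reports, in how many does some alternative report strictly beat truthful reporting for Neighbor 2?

Others report (5, 15, 17): truth gives 0; report 15 gives 2 > 0. Violating.
Others report (5, 17, 15): truth gives 0; report 15 gives 2 > 0. Violating.
Others report (5, 17, 17): truth gives 0; report 15 gives 2 > 0. Violating.
Others report (7, 15, 15): truth gives 0; report 15 gives 2 > 0. Violating.
Others report (5, 5, 5): truth gives 0; no alternative beats it.
Others report (5, 5, 7): truth gives 0; no alternative beats it.
(Checking all 125 profiles: 47 have a profitable deviation, 78 do not.)

47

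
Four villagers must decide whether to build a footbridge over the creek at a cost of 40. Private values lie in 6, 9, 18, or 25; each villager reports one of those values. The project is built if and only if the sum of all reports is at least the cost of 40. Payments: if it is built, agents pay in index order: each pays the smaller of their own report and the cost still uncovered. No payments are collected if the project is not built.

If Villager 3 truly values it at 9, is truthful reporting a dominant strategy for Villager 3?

Consider the case where Villager 1 reports 6, Villager 2 reports 6 and Villager 4 reports 25.
Truthful report 9: project built, pays 9, utility 9 - 9 = 0.
Report 6 instead: project built, pays 6, utility 9 - 6 = 3.
Since 3 > 0, reporting 6 is strictly better here, so truthful reporting is not dominant.

No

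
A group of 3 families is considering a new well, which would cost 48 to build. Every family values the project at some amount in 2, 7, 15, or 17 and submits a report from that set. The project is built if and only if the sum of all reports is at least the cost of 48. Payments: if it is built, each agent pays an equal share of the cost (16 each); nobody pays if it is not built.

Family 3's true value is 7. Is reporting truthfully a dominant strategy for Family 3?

Yes

Check each profile of the others' reports and compare truth against every alternative report.
Others report (2, 2): truth gives 0, best alternative gives 0.
Others report (2, 7): truth gives 0, best alternative gives 0.
Others report (2, 15): truth gives 0, best alternative gives 0.
Others report (2, 17): truth gives 0, best alternative gives 0.
Others report (7, 2): truth gives 0, best alternative gives 0.
Others report (7, 7): truth gives 0, best alternative gives 0.
(Remaining 10 profiles checked similarly; truth is weakly best in each.)
In every case the truthful report is at least as good as any alternative, so it is a dominant strategy.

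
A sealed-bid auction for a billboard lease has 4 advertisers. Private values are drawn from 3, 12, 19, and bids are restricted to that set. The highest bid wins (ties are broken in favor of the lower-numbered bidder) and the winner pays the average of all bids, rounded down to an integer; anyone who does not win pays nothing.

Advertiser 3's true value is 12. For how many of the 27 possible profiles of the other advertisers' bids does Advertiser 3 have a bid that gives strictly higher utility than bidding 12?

Others bid (3, 3, 19): truth gives 0; bid 19 gives 1 > 0. Violating.
Others bid (3, 12, 3): truth gives 0; bid 19 gives 3 > 0. Violating.
Others bid (3, 12, 12): truth gives 0; bid 19 gives 1 > 0. Violating.
Others bid (12, 3, 3): truth gives 0; bid 19 gives 3 > 0. Violating.
Others bid (3, 3, 3): truth gives 7; no alternative beats it.
Others bid (3, 3, 12): truth gives 5; no alternative beats it.
(Checking all 27 profiles: 6 have a profitable deviation, 21 do not.)

6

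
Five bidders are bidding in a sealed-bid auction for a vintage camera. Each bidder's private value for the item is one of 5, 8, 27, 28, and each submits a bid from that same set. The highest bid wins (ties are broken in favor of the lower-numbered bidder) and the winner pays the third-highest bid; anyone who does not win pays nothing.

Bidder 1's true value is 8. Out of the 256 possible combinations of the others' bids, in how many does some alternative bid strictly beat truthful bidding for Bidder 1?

Others bid (5, 5, 5, 27): truth gives 0; bid 27 gives 3 > 0. Violating.
Others bid (5, 5, 5, 28): truth gives 0; bid 28 gives 3 > 0. Violating.
Others bid (5, 5, 27, 5): truth gives 0; bid 27 gives 3 > 0. Violating.
Others bid (5, 5, 28, 5): truth gives 0; bid 28 gives 3 > 0. Violating.
Others bid (5, 5, 5, 5): truth gives 3; no alternative beats it.
Others bid (5, 5, 5, 8): truth gives 3; no alternative beats it.
(Checking all 256 profiles: 8 have a profitable deviation, 248 do not.)

8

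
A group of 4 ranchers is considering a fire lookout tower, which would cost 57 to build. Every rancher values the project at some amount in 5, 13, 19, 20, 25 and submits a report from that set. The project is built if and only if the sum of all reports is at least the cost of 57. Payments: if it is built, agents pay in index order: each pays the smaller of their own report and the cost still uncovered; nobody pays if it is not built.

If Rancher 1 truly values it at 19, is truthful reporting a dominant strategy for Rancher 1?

No

Consider the case where Rancher 2 reports 5, Rancher 3 reports 19 and Rancher 4 reports 20.
Truthful report 19: project built, pays 19, utility 19 - 19 = 0.
Report 13 instead: project built, pays 13, utility 19 - 13 = 6.
Since 6 > 0, reporting 13 is strictly better here, so truthful reporting is not dominant.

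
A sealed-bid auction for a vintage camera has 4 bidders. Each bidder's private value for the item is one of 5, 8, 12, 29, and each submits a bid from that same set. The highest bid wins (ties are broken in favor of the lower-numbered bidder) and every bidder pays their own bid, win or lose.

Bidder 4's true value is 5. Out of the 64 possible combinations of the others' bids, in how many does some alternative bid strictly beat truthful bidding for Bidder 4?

1

Others bid (5, 5, 5): truth gives -5; bid 8 gives -3 > -5. Violating.
Others bid (5, 5, 8): truth gives -5; no alternative beats it.
Others bid (5, 5, 12): truth gives -5; no alternative beats it.
(Checking all 64 profiles: 1 has a profitable deviation, 63 do not.)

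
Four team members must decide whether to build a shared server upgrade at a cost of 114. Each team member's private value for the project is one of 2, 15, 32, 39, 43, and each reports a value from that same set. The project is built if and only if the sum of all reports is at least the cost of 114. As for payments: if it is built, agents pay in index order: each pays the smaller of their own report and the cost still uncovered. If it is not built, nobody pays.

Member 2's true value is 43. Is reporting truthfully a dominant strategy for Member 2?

Consider the case where Member 1 reports 2, Member 3 reports 32 and Member 4 reports 43.
Truthful report 43: project built, pays 43, utility 43 - 43 = 0.
Report 39 instead: project built, pays 39, utility 43 - 39 = 4.
Since 4 > 0, reporting 39 is strictly better here, so truthful reporting is not dominant.

No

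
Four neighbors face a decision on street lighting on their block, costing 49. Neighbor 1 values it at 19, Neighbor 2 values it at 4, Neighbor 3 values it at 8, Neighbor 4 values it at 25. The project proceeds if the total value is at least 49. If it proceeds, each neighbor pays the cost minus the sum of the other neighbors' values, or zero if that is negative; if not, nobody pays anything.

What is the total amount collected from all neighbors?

Total value 56 ≥ cost 49, so it is built.
Neighbor 1: others sum to 37; max(0, 49 - 37) = 12.
Neighbor 2: others sum to 52; max(0, 49 - 52) = 0.
Neighbor 3: others sum to 48; max(0, 49 - 48) = 1.
Neighbor 4: others sum to 31; max(0, 49 - 31) = 18.
Total collected = 12 + 0 + 1 + 18 = 31.

31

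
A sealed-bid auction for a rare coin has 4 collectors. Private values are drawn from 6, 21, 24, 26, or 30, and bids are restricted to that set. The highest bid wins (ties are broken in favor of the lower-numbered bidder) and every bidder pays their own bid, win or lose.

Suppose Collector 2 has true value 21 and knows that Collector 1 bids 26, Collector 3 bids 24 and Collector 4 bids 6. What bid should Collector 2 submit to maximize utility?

Bid 6: loses but pays 6, utility -6.
Bid 21: loses but pays 21, utility -21.
Bid 24: loses but pays 24, utility -24.
Bid 26: loses but pays 26, utility -26.
Bid 30: wins, pays 30, utility 21 - 30 = -9.
The best choice is 6 with utility -6.

6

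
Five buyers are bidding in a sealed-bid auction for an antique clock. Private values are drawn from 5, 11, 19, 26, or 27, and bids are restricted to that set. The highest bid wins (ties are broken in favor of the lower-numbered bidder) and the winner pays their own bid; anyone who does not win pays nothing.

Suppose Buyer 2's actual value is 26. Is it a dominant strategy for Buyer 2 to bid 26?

Consider the case where Buyer 1 bids 5, Buyer 3 bids 5, Buyer 4 bids 5 and Buyer 5 bids 5.
Truthful bid 26: wins, pays 26, utility 26 - 26 = 0.
Bid 11 instead: wins, pays 11, utility 26 - 11 = 15.
Since 15 > 0, bidding 11 is strictly better here, so truthful bidding is not dominant.

No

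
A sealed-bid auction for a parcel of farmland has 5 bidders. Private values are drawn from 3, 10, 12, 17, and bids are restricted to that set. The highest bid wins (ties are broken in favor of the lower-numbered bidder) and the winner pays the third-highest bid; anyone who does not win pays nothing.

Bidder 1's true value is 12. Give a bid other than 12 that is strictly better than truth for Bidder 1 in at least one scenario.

Suppose Bidder 2 bids 3, Bidder 3 bids 3, Bidder 4 bids 3 and Bidder 5 bids 17.
Bid 12: loses, pays 0, utility 0.
Bid 17: wins, pays 3, utility 12 - 3 = 9.
So bidding 17 beats truth here (9 > 0).

17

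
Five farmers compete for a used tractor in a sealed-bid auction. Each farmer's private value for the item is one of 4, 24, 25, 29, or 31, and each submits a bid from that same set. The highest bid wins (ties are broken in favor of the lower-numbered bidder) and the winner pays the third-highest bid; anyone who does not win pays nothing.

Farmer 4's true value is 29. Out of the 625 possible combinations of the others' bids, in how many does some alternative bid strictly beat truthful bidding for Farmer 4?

108

Others bid (4, 4, 4, 31): truth gives 0; bid 31 gives 25 > 0. Violating.
Others bid (4, 4, 24, 31): truth gives 0; bid 31 gives 5 > 0. Violating.
Others bid (4, 4, 25, 31): truth gives 0; bid 31 gives 4 > 0. Violating.
Others bid (4, 4, 29, 4): truth gives 0; bid 31 gives 25 > 0. Violating.
Others bid (4, 4, 4, 4): truth gives 25; no alternative beats it.
Others bid (4, 4, 4, 24): truth gives 25; no alternative beats it.
(Checking all 625 profiles: 108 have a profitable deviation, 517 do not.)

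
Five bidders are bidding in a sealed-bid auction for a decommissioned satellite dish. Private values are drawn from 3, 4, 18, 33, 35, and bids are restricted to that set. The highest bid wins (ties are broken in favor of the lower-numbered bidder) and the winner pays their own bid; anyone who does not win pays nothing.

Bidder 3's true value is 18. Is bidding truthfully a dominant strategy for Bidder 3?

Consider the case where Bidder 1 bids 3, Bidder 2 bids 3, Bidder 4 bids 3 and Bidder 5 bids 3.
Truthful bid 18: wins, pays 18, utility 18 - 18 = 0.
Bid 4 instead: wins, pays 4, utility 18 - 4 = 14.
Since 14 > 0, bidding 4 is strictly better here, so truthful bidding is not dominant.

No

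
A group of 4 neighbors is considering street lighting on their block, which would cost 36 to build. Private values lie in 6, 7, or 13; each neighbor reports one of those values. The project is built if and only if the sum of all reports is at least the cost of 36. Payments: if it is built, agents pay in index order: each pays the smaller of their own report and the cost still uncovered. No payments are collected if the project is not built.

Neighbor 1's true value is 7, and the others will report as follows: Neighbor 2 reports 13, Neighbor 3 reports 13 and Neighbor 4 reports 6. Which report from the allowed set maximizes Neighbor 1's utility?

6

Report 6: project built, pays 6, utility 7 - 6 = 1.
Report 7: project built, pays 7, utility 7 - 7 = 0.
Report 13: project built, pays 13, utility 7 - 13 = -6.
The best choice is 6 with utility 1.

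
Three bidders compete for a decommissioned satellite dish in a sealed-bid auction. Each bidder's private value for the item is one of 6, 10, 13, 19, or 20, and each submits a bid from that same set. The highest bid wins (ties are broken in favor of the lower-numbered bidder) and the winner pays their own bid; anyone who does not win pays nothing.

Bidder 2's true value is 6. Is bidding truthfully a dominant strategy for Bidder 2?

Yes

Check each profile of the others' bids and compare truth against every alternative bid.
Others bid (6, 6): truth gives 0, best alternative gives -4.
Others bid (6, 10): truth gives 0, best alternative gives -4.
Others bid (6, 13): truth gives 0, best alternative gives 0.
Others bid (6, 19): truth gives 0, best alternative gives 0.
Others bid (6, 20): truth gives 0, best alternative gives 0.
Others bid (10, 6): truth gives 0, best alternative gives 0.
(Remaining 19 profiles checked similarly; truth is weakly best in each.)
In every case the truthful bid is at least as good as any alternative, so it is a dominant strategy.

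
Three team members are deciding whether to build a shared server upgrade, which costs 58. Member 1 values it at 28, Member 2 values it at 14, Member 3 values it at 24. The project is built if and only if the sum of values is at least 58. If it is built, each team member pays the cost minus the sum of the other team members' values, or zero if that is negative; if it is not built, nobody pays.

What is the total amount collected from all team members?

Total value 66 ≥ cost 58, so it is built.
Member 1: others sum to 38; max(0, 58 - 38) = 20.
Member 2: others sum to 52; max(0, 58 - 52) = 6.
Member 3: others sum to 42; max(0, 58 - 42) = 16.
Total collected = 20 + 6 + 16 = 42.

42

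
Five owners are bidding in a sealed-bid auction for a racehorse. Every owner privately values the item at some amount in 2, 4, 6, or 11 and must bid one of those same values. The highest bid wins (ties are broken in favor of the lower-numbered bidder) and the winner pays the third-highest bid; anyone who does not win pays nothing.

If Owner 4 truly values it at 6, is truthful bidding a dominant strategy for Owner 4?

No

Consider the case where Owner 1 bids 2, Owner 2 bids 2, Owner 3 bids 2 and Owner 5 bids 11.
Truthful bid 6: loses, pays 0, utility 0.
Bid 11 instead: wins, pays 2, utility 6 - 2 = 4.
Since 4 > 0, bidding 11 is strictly better here, so truthful bidding is not dominant.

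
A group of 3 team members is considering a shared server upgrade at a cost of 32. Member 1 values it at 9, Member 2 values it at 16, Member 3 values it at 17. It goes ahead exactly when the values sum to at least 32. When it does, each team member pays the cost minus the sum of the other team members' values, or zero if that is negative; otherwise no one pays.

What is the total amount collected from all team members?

13

Total value 42 ≥ cost 32, so it is built.
Member 1: others sum to 33; max(0, 32 - 33) = 0.
Member 2: others sum to 26; max(0, 32 - 26) = 6.
Member 3: others sum to 25; max(0, 32 - 25) = 7.
Total collected = 0 + 6 + 7 = 13.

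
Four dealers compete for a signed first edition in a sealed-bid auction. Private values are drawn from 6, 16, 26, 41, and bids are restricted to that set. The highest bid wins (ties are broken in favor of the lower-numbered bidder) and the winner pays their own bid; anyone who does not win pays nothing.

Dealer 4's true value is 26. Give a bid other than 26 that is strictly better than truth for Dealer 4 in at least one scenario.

Suppose Dealer 1 bids 6, Dealer 2 bids 6 and Dealer 3 bids 6.
Bid 26: wins, pays 26, utility 26 - 26 = 0.
Bid 16: wins, pays 16, utility 26 - 16 = 10.
So bidding 16 beats truth here (10 > 0).

16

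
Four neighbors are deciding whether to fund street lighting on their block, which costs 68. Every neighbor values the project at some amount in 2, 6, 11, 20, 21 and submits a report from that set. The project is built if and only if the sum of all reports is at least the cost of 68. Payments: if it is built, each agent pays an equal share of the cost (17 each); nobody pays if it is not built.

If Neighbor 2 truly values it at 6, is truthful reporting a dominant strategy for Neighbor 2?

No

Consider the case where Neighbor 1 reports 20, Neighbor 3 reports 21 and Neighbor 4 reports 21.
Truthful report 6: project built, pays 17, utility 6 - 17 = -11.
Report 2 instead: project not built, utility 0.
Since 0 > -11, reporting 2 is strictly better here, so truthful reporting is not dominant.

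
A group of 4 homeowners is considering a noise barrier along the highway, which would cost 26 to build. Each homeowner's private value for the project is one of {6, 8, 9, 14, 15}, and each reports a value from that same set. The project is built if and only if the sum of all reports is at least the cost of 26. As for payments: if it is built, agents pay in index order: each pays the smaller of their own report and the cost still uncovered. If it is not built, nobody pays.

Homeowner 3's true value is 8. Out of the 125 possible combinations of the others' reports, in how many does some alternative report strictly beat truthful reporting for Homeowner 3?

44

Others report (6, 6, 8): truth gives 0; report 6 gives 2 > 0. Violating.
Others report (6, 6, 9): truth gives 0; report 6 gives 2 > 0. Violating.
Others report (6, 6, 14): truth gives 0; report 6 gives 2 > 0. Violating.
Others report (6, 6, 15): truth gives 0; report 6 gives 2 > 0. Violating.
Others report (6, 6, 6): truth gives 0; no alternative beats it.
Others report (6, 14, 6): truth gives 2; no alternative beats it.
(Checking all 125 profiles: 44 have a profitable deviation, 81 do not.)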